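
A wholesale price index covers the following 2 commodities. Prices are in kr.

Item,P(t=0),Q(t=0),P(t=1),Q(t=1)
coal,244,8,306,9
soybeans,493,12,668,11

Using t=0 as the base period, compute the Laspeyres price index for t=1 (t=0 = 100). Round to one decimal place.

Laspeyres price index uses base-period quantities as weights.
ΣP(t=1)·Q(t=0) = 306×8 + 668×12 = 2448 + 8016 = 10464
ΣP(t=0)·Q(t=0) = 244×8 + 493×12 = 1952 + 5916 = 7868
Index = 10464 / 7868 × 100 = 132.9944

133.0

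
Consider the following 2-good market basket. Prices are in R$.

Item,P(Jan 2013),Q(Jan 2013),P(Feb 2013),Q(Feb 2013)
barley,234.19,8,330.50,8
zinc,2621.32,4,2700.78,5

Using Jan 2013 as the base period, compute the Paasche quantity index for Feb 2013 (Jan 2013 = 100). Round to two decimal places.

Paasche quantity index uses current-period prices as weights.
ΣP(Feb 2013)·Q(Feb 2013) = 330.50×8 + 2700.78×5 = 2644 + 13503.9 = 16147.9
ΣP(Feb 2013)·Q(Jan 2013) = 330.50×8 + 2700.78×4 = 2644 + 10803.12 = 13447.12
Index = 16147.9 / 13447.12 × 100 = 120.0844

120.08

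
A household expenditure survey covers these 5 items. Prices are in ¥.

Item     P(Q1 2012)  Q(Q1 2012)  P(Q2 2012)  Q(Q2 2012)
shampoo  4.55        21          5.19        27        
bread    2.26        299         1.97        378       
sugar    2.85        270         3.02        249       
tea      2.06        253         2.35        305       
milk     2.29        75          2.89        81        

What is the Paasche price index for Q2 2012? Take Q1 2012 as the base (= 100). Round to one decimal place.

103.5

Paasche price index uses current-period quantities as weights.
ΣP(Q2 2012)·Q(Q2 2012) = 5.19×27 + 1.97×378 + 3.02×249 + 2.35×305 + 2.89×81 = 140.13 + 744.66 + 751.98 + 716.75 + 234.09 = 2587.61
ΣP(Q1 2012)·Q(Q2 2012) = 4.55×27 + 2.26×378 + 2.85×249 + 2.06×305 + 2.29×81 = 122.85 + 854.28 + 709.65 + 628.3 + 185.49 = 2500.57
Index = 2587.61 / 2500.57 × 100 = 103.4808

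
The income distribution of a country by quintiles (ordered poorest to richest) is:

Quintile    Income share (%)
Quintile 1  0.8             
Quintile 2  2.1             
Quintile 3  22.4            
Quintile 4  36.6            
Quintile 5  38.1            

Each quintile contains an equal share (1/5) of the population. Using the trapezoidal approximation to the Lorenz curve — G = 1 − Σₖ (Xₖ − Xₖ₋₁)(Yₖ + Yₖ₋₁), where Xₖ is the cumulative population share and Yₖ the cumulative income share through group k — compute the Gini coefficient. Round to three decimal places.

0.436

Cumulative income shares Yₖ: 0.0080, 0.0290, 0.2530, 0.6190, 1.0000
Σ (Xₖ−Xₖ₋₁)(Yₖ+Yₖ₋₁) = (1/5)(0.0080+0.0000) + (1/5)(0.0290+0.0080) + (1/5)(0.2530+0.0290) + (1/5)(0.6190+0.2530) + (1/5)(1.0000+0.6190)
  = 0.0016 + 0.0074 + 0.0564 + 0.1744 + 0.3238 = 0.5636
G = 1 − 0.5636 = 0.4364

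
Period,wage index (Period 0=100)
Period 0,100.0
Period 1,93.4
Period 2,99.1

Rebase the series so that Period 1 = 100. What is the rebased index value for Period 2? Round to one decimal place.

Rebased(Period 2) = 99.1 / 93.4 × 100 = 106.1028

106.1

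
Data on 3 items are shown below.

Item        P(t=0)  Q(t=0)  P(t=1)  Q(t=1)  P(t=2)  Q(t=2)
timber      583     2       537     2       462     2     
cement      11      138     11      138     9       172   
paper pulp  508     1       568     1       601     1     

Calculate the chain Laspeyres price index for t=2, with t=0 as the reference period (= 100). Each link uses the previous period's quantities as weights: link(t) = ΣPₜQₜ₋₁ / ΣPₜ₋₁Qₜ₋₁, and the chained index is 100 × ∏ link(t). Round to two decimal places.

86.69

Link t=0→t=1:
ΣP(t=1)Q(t=0) = 537×2 + 11×138 + 568×1 = 1074 + 1518 + 568 = 3160
ΣP(t=0)Q(t=0) = 583×2 + 11×138 + 508×1 = 1166 + 1518 + 508 = 3192
link = 3160/3192 = 0.989975
Link t=1→t=2:
ΣP(t=2)Q(t=1) = 462×2 + 9×138 + 601×1 = 924 + 1242 + 601 = 2767
ΣP(t=1)Q(t=1) = 537×2 + 11×138 + 568×1 = 1074 + 1518 + 568 = 3160
link = 2767/3160 = 0.875633
Chained index = 100 × 0.989975 × 0.875633 = 86.6855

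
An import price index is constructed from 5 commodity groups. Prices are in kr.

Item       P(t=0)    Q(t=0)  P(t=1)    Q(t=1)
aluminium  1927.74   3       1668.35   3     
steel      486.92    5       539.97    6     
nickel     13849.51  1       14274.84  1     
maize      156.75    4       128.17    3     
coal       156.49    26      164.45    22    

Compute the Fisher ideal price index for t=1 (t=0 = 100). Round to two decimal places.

Laspeyres component (base-period weights):
ΣP(t=1)Q(t=0) = 1668.35×3 + 539.97×5 + 14274.84×1 + 128.17×4 + 164.45×26 = 5005.05 + 2699.85 + 14274.84 + 512.68 + 4275.7 = 26768.12
ΣP(t=0)Q(t=0) = 1927.74×3 + 486.92×5 + 13849.51×1 + 156.75×4 + 156.49×26 = 5783.22 + 2434.6 + 13849.51 + 627 + 4068.74 = 26763.07
L = 26768.12 / 26763.07 × 100 = 100.0189
Paasche component (current-period weights):
ΣP(t=1)Q(t=1) = 1668.35×3 + 539.97×6 + 14274.84×1 + 128.17×3 + 164.45×22 = 5005.05 + 3239.82 + 14274.84 + 384.51 + 3617.9 = 26522.12
ΣP(t=0)Q(t=1) = 1927.74×3 + 486.92×6 + 13849.51×1 + 156.75×3 + 156.49×22 = 5783.22 + 2921.52 + 13849.51 + 470.25 + 3442.78 = 26467.28
P = 26522.12 / 26467.28 × 100 = 100.2072
Fisher = √(L × P) = √(100.0189 × 100.2072) = 100.1130

100.11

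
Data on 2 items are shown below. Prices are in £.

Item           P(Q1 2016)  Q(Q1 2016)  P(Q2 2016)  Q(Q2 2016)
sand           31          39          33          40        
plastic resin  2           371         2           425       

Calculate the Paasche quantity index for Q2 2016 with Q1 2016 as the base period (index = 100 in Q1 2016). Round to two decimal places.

Paasche quantity index uses current-period prices as weights.
ΣP(Q2 2016)·Q(Q2 2016) = 33×40 + 2×425 = 1320 + 850 = 2170
ΣP(Q2 2016)·Q(Q1 2016) = 33×39 + 2×371 = 1287 + 742 = 2029
Index = 2170 / 2029 × 100 = 106.9492

106.95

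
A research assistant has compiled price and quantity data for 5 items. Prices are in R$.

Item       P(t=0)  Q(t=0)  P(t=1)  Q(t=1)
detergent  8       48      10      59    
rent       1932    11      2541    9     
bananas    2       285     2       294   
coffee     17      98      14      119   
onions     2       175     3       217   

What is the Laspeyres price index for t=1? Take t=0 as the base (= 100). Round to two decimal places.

127.56

Laspeyres price index uses base-period quantities as weights.
ΣP(t=1)·Q(t=0) = 10×48 + 2541×11 + 2×285 + 14×98 + 3×175 = 480 + 27951 + 570 + 1372 + 525 = 30898
ΣP(t=0)·Q(t=0) = 8×48 + 1932×11 + 2×285 + 17×98 + 2×175 = 384 + 21252 + 570 + 1666 + 350 = 24222
Index = 30898 / 24222 × 100 = 127.5617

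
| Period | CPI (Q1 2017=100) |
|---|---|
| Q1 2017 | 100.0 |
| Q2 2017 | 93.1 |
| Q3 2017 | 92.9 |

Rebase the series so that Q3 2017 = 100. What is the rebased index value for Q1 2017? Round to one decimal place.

Rebased(Q1 2017) = 100.0 / 92.9 × 100 = 107.6426

107.6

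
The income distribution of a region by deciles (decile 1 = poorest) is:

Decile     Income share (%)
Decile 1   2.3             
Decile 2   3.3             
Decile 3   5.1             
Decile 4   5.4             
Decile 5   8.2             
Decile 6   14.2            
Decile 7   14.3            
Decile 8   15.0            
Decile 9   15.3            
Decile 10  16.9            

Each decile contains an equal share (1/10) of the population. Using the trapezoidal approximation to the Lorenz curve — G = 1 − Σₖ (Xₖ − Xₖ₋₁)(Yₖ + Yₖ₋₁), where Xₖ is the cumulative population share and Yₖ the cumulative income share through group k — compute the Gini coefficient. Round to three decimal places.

Cumulative income shares Yₖ: 0.0230, 0.0560, 0.1070, 0.1610, 0.2430, 0.3850, 0.5280, 0.6780, 0.8310, 1.0000
Σ (Xₖ−Xₖ₋₁)(Yₖ+Yₖ₋₁) = (1/10)(0.0230+0.0000) + (1/10)(0.0560+0.0230) + (1/10)(0.1070+0.0560) + (1/10)(0.1610+0.1070) + (1/10)(0.2430+0.1610) + (1/10)(0.3850+0.2430) + (1/10)(0.5280+0.3850) + (1/10)(0.6780+0.5280) + (1/10)(0.8310+0.6780) + (1/10)(1.0000+0.8310)
  = 0.0023 + 0.0079 + 0.0163 + 0.0268 + 0.0404 + 0.0628 + 0.0913 + 0.1206 + 0.1509 + 0.1831 = 0.7024
G = 1 − 0.7024 = 0.2976

0.298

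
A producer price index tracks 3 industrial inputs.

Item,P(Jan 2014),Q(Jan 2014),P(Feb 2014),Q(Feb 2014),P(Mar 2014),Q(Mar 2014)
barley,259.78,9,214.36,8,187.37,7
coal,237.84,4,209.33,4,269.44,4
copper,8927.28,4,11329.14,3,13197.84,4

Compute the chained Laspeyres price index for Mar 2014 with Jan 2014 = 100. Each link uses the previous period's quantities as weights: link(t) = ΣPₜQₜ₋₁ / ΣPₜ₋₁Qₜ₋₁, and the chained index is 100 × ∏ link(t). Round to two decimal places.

142.29

Link Jan 2014→Feb 2014:
ΣP(Feb 2014)Q(Jan 2014) = 214.36×9 + 209.33×4 + 11329.14×4 = 1929.24 + 837.32 + 45316.56 = 48083.12
ΣP(Jan 2014)Q(Jan 2014) = 259.78×9 + 237.84×4 + 8927.28×4 = 2338.02 + 951.36 + 35709.12 = 38998.5
link = 48083.12/38998.5 = 1.232948
Link Feb 2014→Mar 2014:
ΣP(Mar 2014)Q(Feb 2014) = 187.37×8 + 269.44×4 + 13197.84×3 = 1498.96 + 1077.76 + 39593.52 = 42170.24
ΣP(Feb 2014)Q(Feb 2014) = 214.36×8 + 209.33×4 + 11329.14×3 = 1714.88 + 837.32 + 33987.42 = 36539.62
link = 42170.24/36539.62 = 1.154096
Chained index = 100 × 1.232948 × 1.154096 = 142.2941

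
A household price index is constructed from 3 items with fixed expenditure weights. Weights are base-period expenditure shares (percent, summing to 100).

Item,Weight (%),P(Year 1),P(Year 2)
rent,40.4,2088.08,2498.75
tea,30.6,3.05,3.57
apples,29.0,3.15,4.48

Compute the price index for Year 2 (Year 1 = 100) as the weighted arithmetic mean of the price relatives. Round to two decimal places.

125.41

rent: 40.4 × (2498.75/2088.08) = 40.4 × 1.196673 = 48.3456
tea: 30.6 × (3.57/3.05) = 30.6 × 1.170492 = 35.8170
apples: 29.0 × (4.48/3.15) = 29.0 × 1.422222 = 41.2444
Index = Σ wᵢ·(p₁ᵢ/p₀ᵢ) = 48.3456 + 35.8170 + 41.2444 = 125.4071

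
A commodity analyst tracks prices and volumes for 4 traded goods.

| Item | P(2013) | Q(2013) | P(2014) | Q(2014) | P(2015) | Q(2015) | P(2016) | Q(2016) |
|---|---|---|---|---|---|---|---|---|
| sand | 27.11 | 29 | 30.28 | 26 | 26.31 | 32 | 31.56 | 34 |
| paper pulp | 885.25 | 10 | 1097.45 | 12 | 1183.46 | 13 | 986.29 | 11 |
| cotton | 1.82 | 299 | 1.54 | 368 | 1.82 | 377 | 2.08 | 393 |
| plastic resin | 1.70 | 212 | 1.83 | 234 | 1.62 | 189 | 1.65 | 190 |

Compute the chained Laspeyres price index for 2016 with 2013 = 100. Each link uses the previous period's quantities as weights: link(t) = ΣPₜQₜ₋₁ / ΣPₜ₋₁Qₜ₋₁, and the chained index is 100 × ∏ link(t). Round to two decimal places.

111.30

Link 2013→2014:
ΣP(2014)Q(2013) = 30.28×29 + 1097.45×10 + 1.54×299 + 1.83×212 = 878.12 + 10974.5 + 460.46 + 387.96 = 12701.04
ΣP(2013)Q(2013) = 27.11×29 + 885.25×10 + 1.82×299 + 1.70×212 = 786.19 + 8852.5 + 544.18 + 360.4 = 10543.27
link = 12701.04/10543.27 = 1.204659
Link 2014→2015:
ΣP(2015)Q(2014) = 26.31×26 + 1183.46×12 + 1.82×368 + 1.62×234 = 684.06 + 14201.52 + 669.76 + 379.08 = 15934.42
ΣP(2014)Q(2014) = 30.28×26 + 1097.45×12 + 1.54×368 + 1.83×234 = 787.28 + 13169.4 + 566.72 + 428.22 = 14951.62
link = 15934.42/14951.62 = 1.065732
Link 2015→2016:
ΣP(2016)Q(2015) = 31.56×32 + 986.29×13 + 2.08×377 + 1.65×189 = 1009.92 + 12821.77 + 784.16 + 311.85 = 14927.7
ΣP(2015)Q(2015) = 26.31×32 + 1183.46×13 + 1.82×377 + 1.62×189 = 841.92 + 15384.98 + 686.14 + 306.18 = 17219.22
link = 14927.7/17219.22 = 0.866921
Chained index = 100 × 1.204659 × 1.065732 × 0.866921 = 111.2990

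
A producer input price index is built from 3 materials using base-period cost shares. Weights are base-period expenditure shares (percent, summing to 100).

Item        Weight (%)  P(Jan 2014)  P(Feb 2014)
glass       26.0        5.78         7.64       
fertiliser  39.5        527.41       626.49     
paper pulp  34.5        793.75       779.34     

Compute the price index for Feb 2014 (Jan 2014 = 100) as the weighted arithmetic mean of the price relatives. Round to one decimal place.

115.2

glass: 26.0 × (7.64/5.78) = 26.0 × 1.321799 = 34.3668
fertiliser: 39.5 × (626.49/527.41) = 39.5 × 1.187861 = 46.9205
paper pulp: 34.5 × (779.34/793.75) = 34.5 × 0.981846 = 33.8737
Index = Σ wᵢ·(p₁ᵢ/p₀ᵢ) = 34.3668 + 46.9205 + 33.8737 = 115.1610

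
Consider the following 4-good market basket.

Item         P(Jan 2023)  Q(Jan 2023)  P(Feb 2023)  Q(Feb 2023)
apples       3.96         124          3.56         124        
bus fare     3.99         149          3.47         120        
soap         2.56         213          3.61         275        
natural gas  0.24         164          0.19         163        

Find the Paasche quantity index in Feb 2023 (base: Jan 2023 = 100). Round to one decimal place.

Paasche quantity index uses current-period prices as weights.
ΣP(Feb 2023)·Q(Feb 2023) = 3.56×124 + 3.47×120 + 3.61×275 + 0.19×163 = 441.44 + 416.4 + 992.75 + 30.97 = 1881.56
ΣP(Feb 2023)·Q(Jan 2023) = 3.56×124 + 3.47×149 + 3.61×213 + 0.19×164 = 441.44 + 517.03 + 768.93 + 31.16 = 1758.56
Index = 1881.56 / 1758.56 × 100 = 106.9944

107.0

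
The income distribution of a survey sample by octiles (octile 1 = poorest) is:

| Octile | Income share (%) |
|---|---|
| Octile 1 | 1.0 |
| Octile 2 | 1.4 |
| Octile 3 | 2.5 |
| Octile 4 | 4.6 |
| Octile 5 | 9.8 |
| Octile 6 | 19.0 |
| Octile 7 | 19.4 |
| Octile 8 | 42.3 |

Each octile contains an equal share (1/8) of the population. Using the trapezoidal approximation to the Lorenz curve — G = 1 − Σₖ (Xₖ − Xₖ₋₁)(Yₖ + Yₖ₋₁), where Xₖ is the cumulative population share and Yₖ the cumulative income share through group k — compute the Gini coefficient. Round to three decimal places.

Cumulative income shares Yₖ: 0.0100, 0.0240, 0.0490, 0.0950, 0.1930, 0.3830, 0.5770, 1.0000
Σ (Xₖ−Xₖ₋₁)(Yₖ+Yₖ₋₁) = (1/8)(0.0100+0.0000) + (1/8)(0.0240+0.0100) + (1/8)(0.0490+0.0240) + (1/8)(0.0950+0.0490) + (1/8)(0.1930+0.0950) + (1/8)(0.3830+0.1930) + (1/8)(0.5770+0.3830) + (1/8)(1.0000+0.5770)
  = 0.0013 + 0.0043 + 0.0091 + 0.0180 + 0.0360 + 0.0720 + 0.1200 + 0.1971 = 0.4577
G = 1 − 0.4577 = 0.5423

0.542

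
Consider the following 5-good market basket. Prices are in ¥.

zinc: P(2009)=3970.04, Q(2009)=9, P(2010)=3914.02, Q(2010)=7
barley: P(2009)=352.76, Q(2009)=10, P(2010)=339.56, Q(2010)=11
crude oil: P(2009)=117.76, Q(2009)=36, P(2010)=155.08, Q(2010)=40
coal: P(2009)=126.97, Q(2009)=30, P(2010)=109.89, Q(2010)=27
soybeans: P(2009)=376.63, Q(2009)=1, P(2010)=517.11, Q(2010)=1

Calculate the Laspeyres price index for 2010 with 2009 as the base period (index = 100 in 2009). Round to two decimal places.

Laspeyres price index uses base-period quantities as weights.
ΣP(2010)·Q(2009) = 3914.02×9 + 339.56×10 + 155.08×36 + 109.89×30 + 517.11×1 = 35226.18 + 3395.6 + 5582.88 + 3296.7 + 517.11 = 48018.47
ΣP(2009)·Q(2009) = 3970.04×9 + 352.76×10 + 117.76×36 + 126.97×30 + 376.63×1 = 35730.36 + 3527.6 + 4239.36 + 3809.1 + 376.63 = 47683.05
Index = 48018.47 / 47683.05 × 100 = 100.7034

100.70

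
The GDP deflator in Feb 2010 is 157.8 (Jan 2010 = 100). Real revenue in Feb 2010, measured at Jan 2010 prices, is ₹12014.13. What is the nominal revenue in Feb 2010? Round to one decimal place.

18958.3

Nominal = Real × (Index/100) = 12014.13 × (157.8/100)
        = 12014.13 × 1.578 = 18958.2971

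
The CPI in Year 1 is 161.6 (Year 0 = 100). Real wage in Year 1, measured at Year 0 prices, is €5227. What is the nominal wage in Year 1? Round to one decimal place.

Nominal = Real × (Index/100) = 5227 × (161.6/100)
        = 5227 × 1.616 = 8446.8320

8446.8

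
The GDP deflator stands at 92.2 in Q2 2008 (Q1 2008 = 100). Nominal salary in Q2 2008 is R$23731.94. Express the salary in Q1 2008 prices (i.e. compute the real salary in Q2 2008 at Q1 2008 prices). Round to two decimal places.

25739.63

Real = Nominal ÷ (Index/100) = 23731.94 ÷ (92.2/100)
     = 23731.94 ÷ 0.922 = 25739.6312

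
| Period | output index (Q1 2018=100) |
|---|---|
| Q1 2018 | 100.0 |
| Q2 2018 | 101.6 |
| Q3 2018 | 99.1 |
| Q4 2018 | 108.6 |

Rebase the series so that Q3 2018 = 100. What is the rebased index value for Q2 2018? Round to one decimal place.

Rebased(Q2 2018) = 101.6 / 99.1 × 100 = 102.5227

102.5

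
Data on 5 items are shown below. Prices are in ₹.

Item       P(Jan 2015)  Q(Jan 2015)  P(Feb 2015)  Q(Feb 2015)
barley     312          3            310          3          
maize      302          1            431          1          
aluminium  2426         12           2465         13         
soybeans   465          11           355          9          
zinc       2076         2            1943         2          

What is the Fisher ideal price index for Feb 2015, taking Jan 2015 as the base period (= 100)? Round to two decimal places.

98.12

Laspeyres component (base-period weights):
ΣP(Feb 2015)Q(Jan 2015) = 310×3 + 431×1 + 2465×12 + 355×11 + 1943×2 = 930 + 431 + 29580 + 3905 + 3886 = 38732
ΣP(Jan 2015)Q(Jan 2015) = 312×3 + 302×1 + 2426×12 + 465×11 + 2076×2 = 936 + 302 + 29112 + 5115 + 4152 = 39617
L = 38732 / 39617 × 100 = 97.7661
Paasche component (current-period weights):
ΣP(Feb 2015)Q(Feb 2015) = 310×3 + 431×1 + 2465×13 + 355×9 + 1943×2 = 930 + 431 + 32045 + 3195 + 3886 = 40487
ΣP(Jan 2015)Q(Feb 2015) = 312×3 + 302×1 + 2426×13 + 465×9 + 2076×2 = 936 + 302 + 31538 + 4185 + 4152 = 41113
P = 40487 / 41113 × 100 = 98.4774
Fisher = √(L × P) = √(97.7661 × 98.4774) = 98.1211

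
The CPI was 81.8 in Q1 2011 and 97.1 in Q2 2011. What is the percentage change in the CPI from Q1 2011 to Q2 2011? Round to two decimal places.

Change = (97.1 − 81.8) / 81.8 × 100
       = 15.3 / 81.8 × 100 = 18.7042%

18.70%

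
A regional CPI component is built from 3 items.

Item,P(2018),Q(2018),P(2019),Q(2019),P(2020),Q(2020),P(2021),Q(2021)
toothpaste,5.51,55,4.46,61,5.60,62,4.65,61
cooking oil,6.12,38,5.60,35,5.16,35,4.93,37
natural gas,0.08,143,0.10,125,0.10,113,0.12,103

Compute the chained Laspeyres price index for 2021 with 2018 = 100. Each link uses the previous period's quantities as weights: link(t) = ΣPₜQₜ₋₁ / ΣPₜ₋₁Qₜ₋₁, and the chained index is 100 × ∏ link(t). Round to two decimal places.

84.55

Link 2018→2019:
ΣP(2019)Q(2018) = 4.46×55 + 5.60×38 + 0.10×143 = 245.3 + 212.8 + 14.3 = 472.4
ΣP(2018)Q(2018) = 5.51×55 + 6.12×38 + 0.08×143 = 303.05 + 232.56 + 11.44 = 547.05
link = 472.4/547.05 = 0.863541
Link 2019→2020:
ΣP(2020)Q(2019) = 5.60×61 + 5.16×35 + 0.10×125 = 341.6 + 180.6 + 12.5 = 534.7
ΣP(2019)Q(2019) = 4.46×61 + 5.60×35 + 0.10×125 = 272.06 + 196 + 12.5 = 480.56
link = 534.7/480.56 = 1.112660
Link 2020→2021:
ΣP(2021)Q(2020) = 4.65×62 + 4.93×35 + 0.12×113 = 288.3 + 172.55 + 13.56 = 474.41
ΣP(2020)Q(2020) = 5.60×62 + 5.16×35 + 0.10×113 = 347.2 + 180.6 + 11.3 = 539.1
link = 474.41/539.1 = 0.880004
Chained index = 100 × 0.863541 × 1.112660 × 0.880004 = 84.5532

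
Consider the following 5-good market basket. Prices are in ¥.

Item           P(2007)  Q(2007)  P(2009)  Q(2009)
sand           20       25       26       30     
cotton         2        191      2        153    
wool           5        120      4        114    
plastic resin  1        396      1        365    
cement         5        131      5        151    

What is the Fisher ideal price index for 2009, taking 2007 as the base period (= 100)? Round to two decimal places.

101.86

Laspeyres component (base-period weights):
ΣP(2009)Q(2007) = 26×25 + 2×191 + 4×120 + 1×396 + 5×131 = 650 + 382 + 480 + 396 + 655 = 2563
ΣP(2007)Q(2007) = 20×25 + 2×191 + 5×120 + 1×396 + 5×131 = 500 + 382 + 600 + 396 + 655 = 2533
L = 2563 / 2533 × 100 = 101.1844
Paasche component (current-period weights):
ΣP(2009)Q(2009) = 26×30 + 2×153 + 4×114 + 1×365 + 5×151 = 780 + 306 + 456 + 365 + 755 = 2662
ΣP(2007)Q(2009) = 20×30 + 2×153 + 5×114 + 1×365 + 5×151 = 600 + 306 + 570 + 365 + 755 = 2596
P = 2662 / 2596 × 100 = 102.5424
Fisher = √(L × P) = √(101.1844 × 102.5424) = 101.8611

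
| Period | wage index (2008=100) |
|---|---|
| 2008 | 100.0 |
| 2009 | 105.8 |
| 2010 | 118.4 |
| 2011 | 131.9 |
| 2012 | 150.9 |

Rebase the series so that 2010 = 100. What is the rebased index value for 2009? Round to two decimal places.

Rebased(2009) = 105.8 / 118.4 × 100 = 89.3581

89.36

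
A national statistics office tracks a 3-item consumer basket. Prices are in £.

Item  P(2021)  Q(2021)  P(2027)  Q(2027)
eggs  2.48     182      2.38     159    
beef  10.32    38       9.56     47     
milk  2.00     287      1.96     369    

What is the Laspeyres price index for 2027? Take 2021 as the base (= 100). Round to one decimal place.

Laspeyres price index uses base-period quantities as weights.
ΣP(2027)·Q(2021) = 2.38×182 + 9.56×38 + 1.96×287 = 433.16 + 363.28 + 562.52 = 1358.96
ΣP(2021)·Q(2021) = 2.48×182 + 10.32×38 + 2.00×287 = 451.36 + 392.16 + 574 = 1417.52
Index = 1358.96 / 1417.52 × 100 = 95.8688

95.9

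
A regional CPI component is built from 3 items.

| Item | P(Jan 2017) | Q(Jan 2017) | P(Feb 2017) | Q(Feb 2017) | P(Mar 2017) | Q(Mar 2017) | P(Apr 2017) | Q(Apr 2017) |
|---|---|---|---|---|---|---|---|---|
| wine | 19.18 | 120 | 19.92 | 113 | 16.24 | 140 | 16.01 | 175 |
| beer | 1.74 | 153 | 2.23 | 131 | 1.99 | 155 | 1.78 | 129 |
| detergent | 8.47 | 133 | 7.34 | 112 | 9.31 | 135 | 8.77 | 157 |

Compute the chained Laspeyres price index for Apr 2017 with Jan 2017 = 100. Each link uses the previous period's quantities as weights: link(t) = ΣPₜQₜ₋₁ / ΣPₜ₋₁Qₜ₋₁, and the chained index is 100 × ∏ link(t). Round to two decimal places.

Link Jan 2017→Feb 2017:
ΣP(Feb 2017)Q(Jan 2017) = 19.92×120 + 2.23×153 + 7.34×133 = 2390.4 + 341.19 + 976.22 = 3707.81
ΣP(Jan 2017)Q(Jan 2017) = 19.18×120 + 1.74×153 + 8.47×133 = 2301.6 + 266.22 + 1126.51 = 3694.33
link = 3707.81/3694.33 = 1.003649
Link Feb 2017→Mar 2017:
ΣP(Mar 2017)Q(Feb 2017) = 16.24×113 + 1.99×131 + 9.31×112 = 1835.12 + 260.69 + 1042.72 = 3138.53
ΣP(Feb 2017)Q(Feb 2017) = 19.92×113 + 2.23×131 + 7.34×112 = 2250.96 + 292.13 + 822.08 = 3365.17
link = 3138.53/3365.17 = 0.932651
Link Mar 2017→Apr 2017:
ΣP(Apr 2017)Q(Mar 2017) = 16.01×140 + 1.78×155 + 8.77×135 = 2241.4 + 275.9 + 1183.95 = 3701.25
ΣP(Mar 2017)Q(Mar 2017) = 16.24×140 + 1.99×155 + 9.31×135 = 2273.6 + 308.45 + 1256.85 = 3838.9
link = 3701.25/3838.9 = 0.964143
Chained index = 100 × 1.003649 × 0.932651 × 0.964143 = 90.2491

90.25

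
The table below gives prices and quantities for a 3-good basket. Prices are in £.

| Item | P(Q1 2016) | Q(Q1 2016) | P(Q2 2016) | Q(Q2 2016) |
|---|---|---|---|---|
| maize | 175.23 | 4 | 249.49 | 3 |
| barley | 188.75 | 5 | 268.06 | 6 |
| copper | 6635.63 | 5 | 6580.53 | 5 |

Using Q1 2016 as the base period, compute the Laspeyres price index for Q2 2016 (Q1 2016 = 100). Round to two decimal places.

101.20

Laspeyres price index uses base-period quantities as weights.
ΣP(Q2 2016)·Q(Q1 2016) = 249.49×4 + 268.06×5 + 6580.53×5 = 997.96 + 1340.3 + 32902.65 = 35240.91
ΣP(Q1 2016)·Q(Q1 2016) = 175.23×4 + 188.75×5 + 6635.63×5 = 700.92 + 943.75 + 33178.15 = 34822.82
Index = 35240.91 / 34822.82 × 100 = 101.2006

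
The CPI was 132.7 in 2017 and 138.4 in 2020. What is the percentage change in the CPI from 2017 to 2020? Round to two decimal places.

4.30%

Change = (138.4 − 132.7) / 132.7 × 100
       = 5.7 / 132.7 × 100 = 4.2954%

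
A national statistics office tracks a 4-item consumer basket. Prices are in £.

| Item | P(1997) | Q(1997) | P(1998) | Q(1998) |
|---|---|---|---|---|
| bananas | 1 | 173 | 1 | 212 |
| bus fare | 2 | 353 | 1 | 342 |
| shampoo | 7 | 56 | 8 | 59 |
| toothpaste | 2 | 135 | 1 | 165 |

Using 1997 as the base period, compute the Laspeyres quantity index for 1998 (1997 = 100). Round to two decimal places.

Laspeyres quantity index uses base-period prices as weights.
ΣP(1997)·Q(1998) = 1×212 + 2×342 + 7×59 + 2×165 = 212 + 684 + 413 + 330 = 1639
ΣP(1997)·Q(1997) = 1×173 + 2×353 + 7×56 + 2×135 = 173 + 706 + 392 + 270 = 1541
Index = 1639 / 1541 × 100 = 106.3595

106.36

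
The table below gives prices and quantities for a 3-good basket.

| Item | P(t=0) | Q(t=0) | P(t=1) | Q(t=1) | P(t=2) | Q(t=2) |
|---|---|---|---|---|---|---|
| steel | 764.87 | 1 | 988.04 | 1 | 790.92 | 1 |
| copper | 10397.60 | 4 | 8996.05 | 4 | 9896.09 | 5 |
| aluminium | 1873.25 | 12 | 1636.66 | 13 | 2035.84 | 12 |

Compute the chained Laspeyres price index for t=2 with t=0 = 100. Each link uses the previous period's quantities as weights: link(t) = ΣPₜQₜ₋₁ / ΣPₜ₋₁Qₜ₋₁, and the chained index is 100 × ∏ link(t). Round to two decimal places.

100.20

Link t=0→t=1:
ΣP(t=1)Q(t=0) = 988.04×1 + 8996.05×4 + 1636.66×12 = 988.04 + 35984.2 + 19639.92 = 56612.16
ΣP(t=0)Q(t=0) = 764.87×1 + 10397.60×4 + 1873.25×12 = 764.87 + 41590.4 + 22479 = 64834.27
link = 56612.16/64834.27 = 0.873183
Link t=1→t=2:
ΣP(t=2)Q(t=1) = 790.92×1 + 9896.09×4 + 2035.84×13 = 790.92 + 39584.36 + 26465.92 = 66841.2
ΣP(t=1)Q(t=1) = 988.04×1 + 8996.05×4 + 1636.66×13 = 988.04 + 35984.2 + 21276.58 = 58248.82
link = 66841.2/58248.82 = 1.147512
Chained index = 100 × 0.873183 × 1.147512 = 100.1987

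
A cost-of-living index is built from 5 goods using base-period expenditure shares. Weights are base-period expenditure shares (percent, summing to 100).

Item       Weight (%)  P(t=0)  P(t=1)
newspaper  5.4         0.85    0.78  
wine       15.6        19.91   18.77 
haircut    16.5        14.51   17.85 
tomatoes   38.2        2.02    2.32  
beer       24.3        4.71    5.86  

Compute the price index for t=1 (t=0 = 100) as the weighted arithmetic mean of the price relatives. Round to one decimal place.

114.1

newspaper: 5.4 × (0.78/0.85) = 5.4 × 0.917647 = 4.9553
wine: 15.6 × (18.77/19.91) = 15.6 × 0.942742 = 14.7068
haircut: 16.5 × (17.85/14.51) = 16.5 × 1.230186 = 20.2981
tomatoes: 38.2 × (2.32/2.02) = 38.2 × 1.148515 = 43.8733
beer: 24.3 × (5.86/4.71) = 24.3 × 1.244161 = 30.2331
Index = Σ wᵢ·(p₁ᵢ/p₀ᵢ) = 4.9553 + 14.7068 + 20.2981 + 43.8733 + 30.2331 = 114.0665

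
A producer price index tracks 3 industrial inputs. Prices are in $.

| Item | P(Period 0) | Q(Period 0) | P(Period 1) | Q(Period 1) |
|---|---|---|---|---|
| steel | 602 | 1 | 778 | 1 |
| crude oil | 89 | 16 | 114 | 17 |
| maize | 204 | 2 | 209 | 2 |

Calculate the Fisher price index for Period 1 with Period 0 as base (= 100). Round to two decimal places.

124.15

Laspeyres component (base-period weights):
ΣP(Period 1)Q(Period 0) = 778×1 + 114×16 + 209×2 = 778 + 1824 + 418 = 3020
ΣP(Period 0)Q(Period 0) = 602×1 + 89×16 + 204×2 = 602 + 1424 + 408 = 2434
L = 3020 / 2434 × 100 = 124.0756
Paasche component (current-period weights):
ΣP(Period 1)Q(Period 1) = 778×1 + 114×17 + 209×2 = 778 + 1938 + 418 = 3134
ΣP(Period 0)Q(Period 1) = 602×1 + 89×17 + 204×2 = 602 + 1513 + 408 = 2523
P = 3134 / 2523 × 100 = 124.2172
Fisher = √(L × P) = √(124.0756 × 124.2172) = 124.1464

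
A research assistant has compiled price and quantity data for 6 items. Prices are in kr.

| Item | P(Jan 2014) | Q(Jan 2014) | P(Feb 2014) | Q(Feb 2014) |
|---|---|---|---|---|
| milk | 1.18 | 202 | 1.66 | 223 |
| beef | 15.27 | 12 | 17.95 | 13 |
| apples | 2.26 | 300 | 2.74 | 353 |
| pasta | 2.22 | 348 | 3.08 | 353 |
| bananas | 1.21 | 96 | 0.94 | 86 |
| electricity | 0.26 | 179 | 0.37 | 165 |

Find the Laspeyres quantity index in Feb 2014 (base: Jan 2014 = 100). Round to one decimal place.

107.6

Laspeyres quantity index uses base-period prices as weights.
ΣP(Jan 2014)·Q(Feb 2014) = 1.18×223 + 15.27×13 + 2.26×353 + 2.22×353 + 1.21×86 + 0.26×165 = 263.14 + 198.51 + 797.78 + 783.66 + 104.06 + 42.9 = 2190.05
ΣP(Jan 2014)·Q(Jan 2014) = 1.18×202 + 15.27×12 + 2.26×300 + 2.22×348 + 1.21×96 + 0.26×179 = 238.36 + 183.24 + 678 + 772.56 + 116.16 + 46.54 = 2034.86
Index = 2190.05 / 2034.86 × 100 = 107.6266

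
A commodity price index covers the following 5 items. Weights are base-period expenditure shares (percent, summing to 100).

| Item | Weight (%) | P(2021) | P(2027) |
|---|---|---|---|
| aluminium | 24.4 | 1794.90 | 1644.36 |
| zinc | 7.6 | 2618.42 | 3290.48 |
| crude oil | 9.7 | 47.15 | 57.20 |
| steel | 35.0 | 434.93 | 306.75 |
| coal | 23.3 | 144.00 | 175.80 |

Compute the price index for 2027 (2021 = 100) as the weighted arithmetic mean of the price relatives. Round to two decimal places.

aluminium: 24.4 × (1644.36/1794.90) = 24.4 × 0.916129 = 22.3535
zinc: 7.6 × (3290.48/2618.42) = 7.6 × 1.256666 = 9.5507
crude oil: 9.7 × (57.20/47.15) = 9.7 × 1.213150 = 11.7676
steel: 35.0 × (306.75/434.93) = 35.0 × 0.705286 = 24.6850
coal: 23.3 × (175.80/144.00) = 23.3 × 1.220833 = 28.4454
Index = Σ wᵢ·(p₁ᵢ/p₀ᵢ) = 22.3535 + 9.5507 + 11.7676 + 24.6850 + 28.4454 = 96.8022

96.80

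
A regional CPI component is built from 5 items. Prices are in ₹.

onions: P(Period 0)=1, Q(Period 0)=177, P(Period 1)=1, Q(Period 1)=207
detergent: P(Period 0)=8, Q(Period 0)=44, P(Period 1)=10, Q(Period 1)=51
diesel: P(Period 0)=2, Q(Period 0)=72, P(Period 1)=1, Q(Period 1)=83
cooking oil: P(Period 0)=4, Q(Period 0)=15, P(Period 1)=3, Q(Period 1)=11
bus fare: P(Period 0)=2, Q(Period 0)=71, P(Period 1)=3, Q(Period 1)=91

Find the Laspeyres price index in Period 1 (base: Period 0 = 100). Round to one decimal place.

Laspeyres price index uses base-period quantities as weights.
ΣP(Period 1)·Q(Period 0) = 1×177 + 10×44 + 1×72 + 3×15 + 3×71 = 177 + 440 + 72 + 45 + 213 = 947
ΣP(Period 0)·Q(Period 0) = 1×177 + 8×44 + 2×72 + 4×15 + 2×71 = 177 + 352 + 144 + 60 + 142 = 875
Index = 947 / 875 × 100 = 108.2286

108.2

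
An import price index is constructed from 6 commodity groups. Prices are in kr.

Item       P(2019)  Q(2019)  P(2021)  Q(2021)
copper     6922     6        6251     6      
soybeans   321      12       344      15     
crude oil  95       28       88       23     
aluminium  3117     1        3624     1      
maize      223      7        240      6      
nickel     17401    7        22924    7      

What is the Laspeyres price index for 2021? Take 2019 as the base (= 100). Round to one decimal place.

Laspeyres price index uses base-period quantities as weights.
ΣP(2021)·Q(2019) = 6251×6 + 344×12 + 88×28 + 3624×1 + 240×7 + 22924×7 = 37506 + 4128 + 2464 + 3624 + 1680 + 160468 = 209870
ΣP(2019)·Q(2019) = 6922×6 + 321×12 + 95×28 + 3117×1 + 223×7 + 17401×7 = 41532 + 3852 + 2660 + 3117 + 1561 + 121807 = 174529
Index = 209870 / 174529 × 100 = 120.2494

120.2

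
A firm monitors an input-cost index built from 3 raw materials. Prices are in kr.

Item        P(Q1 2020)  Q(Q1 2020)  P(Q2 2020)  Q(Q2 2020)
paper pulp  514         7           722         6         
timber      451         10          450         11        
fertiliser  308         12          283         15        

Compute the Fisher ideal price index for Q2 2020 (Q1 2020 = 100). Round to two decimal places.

Laspeyres component (base-period weights):
ΣP(Q2 2020)Q(Q1 2020) = 722×7 + 450×10 + 283×12 = 5054 + 4500 + 3396 = 12950
ΣP(Q1 2020)Q(Q1 2020) = 514×7 + 451×10 + 308×12 = 3598 + 4510 + 3696 = 11804
L = 12950 / 11804 × 100 = 109.7086
Paasche component (current-period weights):
ΣP(Q2 2020)Q(Q2 2020) = 722×6 + 450×11 + 283×15 = 4332 + 4950 + 4245 = 13527
ΣP(Q1 2020)Q(Q2 2020) = 514×6 + 451×11 + 308×15 = 3084 + 4961 + 4620 = 12665
P = 13527 / 12665 × 100 = 106.8062
Fisher = √(L × P) = √(109.7086 × 106.8062) = 108.2476

108.25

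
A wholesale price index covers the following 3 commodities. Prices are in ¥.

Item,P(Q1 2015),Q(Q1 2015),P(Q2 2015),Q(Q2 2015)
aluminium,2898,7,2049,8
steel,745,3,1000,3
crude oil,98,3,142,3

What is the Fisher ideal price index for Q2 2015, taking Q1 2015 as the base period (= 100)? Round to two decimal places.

Laspeyres component (base-period weights):
ΣP(Q2 2015)Q(Q1 2015) = 2049×7 + 1000×3 + 142×3 = 14343 + 3000 + 426 = 17769
ΣP(Q1 2015)Q(Q1 2015) = 2898×7 + 745×3 + 98×3 = 20286 + 2235 + 294 = 22815
L = 17769 / 22815 × 100 = 77.8830
Paasche component (current-period weights):
ΣP(Q2 2015)Q(Q2 2015) = 2049×8 + 1000×3 + 142×3 = 16392 + 3000 + 426 = 19818
ΣP(Q1 2015)Q(Q2 2015) = 2898×8 + 745×3 + 98×3 = 23184 + 2235 + 294 = 25713
P = 19818 / 25713 × 100 = 77.0739
Fisher = √(L × P) = √(77.8830 × 77.0739) = 77.4774

77.48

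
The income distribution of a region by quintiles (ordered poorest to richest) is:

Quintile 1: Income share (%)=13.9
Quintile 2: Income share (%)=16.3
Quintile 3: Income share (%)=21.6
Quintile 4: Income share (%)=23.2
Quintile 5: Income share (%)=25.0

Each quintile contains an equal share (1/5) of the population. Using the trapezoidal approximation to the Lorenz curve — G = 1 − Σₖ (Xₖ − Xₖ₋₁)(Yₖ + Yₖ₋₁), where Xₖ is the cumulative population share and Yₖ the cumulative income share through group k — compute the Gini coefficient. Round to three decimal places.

0.116

Cumulative income shares Yₖ: 0.1390, 0.3020, 0.5180, 0.7500, 1.0000
Σ (Xₖ−Xₖ₋₁)(Yₖ+Yₖ₋₁) = (1/5)(0.1390+0.0000) + (1/5)(0.3020+0.1390) + (1/5)(0.5180+0.3020) + (1/5)(0.7500+0.5180) + (1/5)(1.0000+0.7500)
  = 0.0278 + 0.0882 + 0.1640 + 0.2536 + 0.3500 = 0.8836
G = 1 − 0.8836 = 0.1164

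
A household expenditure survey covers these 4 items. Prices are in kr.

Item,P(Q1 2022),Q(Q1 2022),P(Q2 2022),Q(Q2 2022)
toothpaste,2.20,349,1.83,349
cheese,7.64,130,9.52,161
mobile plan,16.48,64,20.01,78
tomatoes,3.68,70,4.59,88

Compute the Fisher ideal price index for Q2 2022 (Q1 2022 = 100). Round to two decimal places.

Laspeyres component (base-period weights):
ΣP(Q2 2022)Q(Q1 2022) = 1.83×349 + 9.52×130 + 20.01×64 + 4.59×70 = 638.67 + 1237.6 + 1280.64 + 321.3 = 3478.21
ΣP(Q1 2022)Q(Q1 2022) = 2.20×349 + 7.64×130 + 16.48×64 + 3.68×70 = 767.8 + 993.2 + 1054.72 + 257.6 = 3073.32
L = 3478.21 / 3073.32 × 100 = 113.1744
Paasche component (current-period weights):
ΣP(Q2 2022)Q(Q2 2022) = 1.83×349 + 9.52×161 + 20.01×78 + 4.59×88 = 638.67 + 1532.72 + 1560.78 + 403.92 = 4136.09
ΣP(Q1 2022)Q(Q2 2022) = 2.20×349 + 7.64×161 + 16.48×78 + 3.68×88 = 767.8 + 1230.04 + 1285.44 + 323.84 = 3607.12
P = 4136.09 / 3607.12 × 100 = 114.6646
Fisher = √(L × P) = √(113.1744 × 114.6646) = 113.9170

113.92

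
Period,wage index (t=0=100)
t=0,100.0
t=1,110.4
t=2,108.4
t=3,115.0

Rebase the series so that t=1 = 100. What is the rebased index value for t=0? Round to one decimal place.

90.6

Rebased(t=0) = 100.0 / 110.4 × 100 = 90.5797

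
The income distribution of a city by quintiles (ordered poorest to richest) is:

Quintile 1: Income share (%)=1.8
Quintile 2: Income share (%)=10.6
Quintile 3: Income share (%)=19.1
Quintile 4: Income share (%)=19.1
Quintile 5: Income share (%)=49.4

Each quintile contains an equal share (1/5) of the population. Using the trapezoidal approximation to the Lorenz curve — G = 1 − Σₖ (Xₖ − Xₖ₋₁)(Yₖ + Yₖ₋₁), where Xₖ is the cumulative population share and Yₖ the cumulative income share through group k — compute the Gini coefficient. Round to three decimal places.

0.415

Cumulative income shares Yₖ: 0.0180, 0.1240, 0.3150, 0.5060, 1.0000
Σ (Xₖ−Xₖ₋₁)(Yₖ+Yₖ₋₁) = (1/5)(0.0180+0.0000) + (1/5)(0.1240+0.0180) + (1/5)(0.3150+0.1240) + (1/5)(0.5060+0.3150) + (1/5)(1.0000+0.5060)
  = 0.0036 + 0.0284 + 0.0878 + 0.1642 + 0.3012 = 0.5852
G = 1 − 0.5852 = 0.4148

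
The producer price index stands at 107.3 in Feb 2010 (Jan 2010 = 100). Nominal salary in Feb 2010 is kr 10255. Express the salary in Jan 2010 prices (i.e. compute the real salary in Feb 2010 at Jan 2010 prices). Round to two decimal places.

9557.32

Real = Nominal ÷ (Index/100) = 10255 ÷ (107.3/100)
     = 10255 ÷ 1.073 = 9557.3159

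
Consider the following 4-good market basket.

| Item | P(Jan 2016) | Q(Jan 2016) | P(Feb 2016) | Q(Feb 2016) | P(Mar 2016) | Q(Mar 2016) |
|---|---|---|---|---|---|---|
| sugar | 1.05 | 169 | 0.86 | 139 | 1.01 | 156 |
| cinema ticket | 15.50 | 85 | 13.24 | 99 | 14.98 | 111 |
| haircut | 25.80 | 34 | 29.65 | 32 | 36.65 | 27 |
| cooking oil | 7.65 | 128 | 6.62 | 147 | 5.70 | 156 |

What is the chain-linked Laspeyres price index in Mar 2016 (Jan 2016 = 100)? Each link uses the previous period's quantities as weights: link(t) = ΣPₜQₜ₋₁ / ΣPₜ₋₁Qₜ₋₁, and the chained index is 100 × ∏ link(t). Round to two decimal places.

101.13

Link Jan 2016→Feb 2016:
ΣP(Feb 2016)Q(Jan 2016) = 0.86×169 + 13.24×85 + 29.65×34 + 6.62×128 = 145.34 + 1125.4 + 1008.1 + 847.36 = 3126.2
ΣP(Jan 2016)Q(Jan 2016) = 1.05×169 + 15.50×85 + 25.80×34 + 7.65×128 = 177.45 + 1317.5 + 877.2 + 979.2 = 3351.35
link = 3126.2/3351.35 = 0.932818
Link Feb 2016→Mar 2016:
ΣP(Mar 2016)Q(Feb 2016) = 1.01×139 + 14.98×99 + 36.65×32 + 5.70×147 = 140.39 + 1483.02 + 1172.8 + 837.9 = 3634.11
ΣP(Feb 2016)Q(Feb 2016) = 0.86×139 + 13.24×99 + 29.65×32 + 6.62×147 = 119.54 + 1310.76 + 948.8 + 973.14 = 3352.24
link = 3634.11/3352.24 = 1.084084
Chained index = 100 × 0.932818 × 1.084084 = 101.1253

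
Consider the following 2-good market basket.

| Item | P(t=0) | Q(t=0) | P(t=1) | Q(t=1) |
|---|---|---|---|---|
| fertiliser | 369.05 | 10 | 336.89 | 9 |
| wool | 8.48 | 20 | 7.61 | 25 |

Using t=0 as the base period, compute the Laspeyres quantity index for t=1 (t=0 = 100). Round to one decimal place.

91.5

Laspeyres quantity index uses base-period prices as weights.
ΣP(t=0)·Q(t=1) = 369.05×9 + 8.48×25 = 3321.45 + 212 = 3533.45
ΣP(t=0)·Q(t=0) = 369.05×10 + 8.48×20 = 3690.5 + 169.6 = 3860.1
Index = 3533.45 / 3860.1 × 100 = 91.5378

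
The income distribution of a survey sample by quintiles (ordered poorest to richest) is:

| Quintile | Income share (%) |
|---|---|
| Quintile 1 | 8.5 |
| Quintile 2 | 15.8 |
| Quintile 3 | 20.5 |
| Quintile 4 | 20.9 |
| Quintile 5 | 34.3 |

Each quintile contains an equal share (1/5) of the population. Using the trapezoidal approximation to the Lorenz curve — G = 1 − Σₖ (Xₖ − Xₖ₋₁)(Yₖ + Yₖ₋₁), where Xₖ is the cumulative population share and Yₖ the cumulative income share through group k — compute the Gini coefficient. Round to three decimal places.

0.227

Cumulative income shares Yₖ: 0.0850, 0.2430, 0.4480, 0.6570, 1.0000
Σ (Xₖ−Xₖ₋₁)(Yₖ+Yₖ₋₁) = (1/5)(0.0850+0.0000) + (1/5)(0.2430+0.0850) + (1/5)(0.4480+0.2430) + (1/5)(0.6570+0.4480) + (1/5)(1.0000+0.6570)
  = 0.0170 + 0.0656 + 0.1382 + 0.2210 + 0.3314 = 0.7732
G = 1 − 0.7732 = 0.2268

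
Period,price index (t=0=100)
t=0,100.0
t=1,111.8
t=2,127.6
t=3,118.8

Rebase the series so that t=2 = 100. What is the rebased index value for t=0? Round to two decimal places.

Rebased(t=0) = 100.0 / 127.6 × 100 = 78.3699

78.37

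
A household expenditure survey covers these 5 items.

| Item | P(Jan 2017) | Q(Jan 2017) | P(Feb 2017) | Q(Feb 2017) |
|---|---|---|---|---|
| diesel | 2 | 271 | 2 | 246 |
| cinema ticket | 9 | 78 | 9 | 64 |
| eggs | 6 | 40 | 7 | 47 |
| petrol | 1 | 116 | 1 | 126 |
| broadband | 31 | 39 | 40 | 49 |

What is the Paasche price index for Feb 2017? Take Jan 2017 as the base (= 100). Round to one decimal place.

Paasche price index uses current-period quantities as weights.
ΣP(Feb 2017)·Q(Feb 2017) = 2×246 + 9×64 + 7×47 + 1×126 + 40×49 = 492 + 576 + 329 + 126 + 1960 = 3483
ΣP(Jan 2017)·Q(Feb 2017) = 2×246 + 9×64 + 6×47 + 1×126 + 31×49 = 492 + 576 + 282 + 126 + 1519 = 2995
Index = 3483 / 2995 × 100 = 116.2938

116.3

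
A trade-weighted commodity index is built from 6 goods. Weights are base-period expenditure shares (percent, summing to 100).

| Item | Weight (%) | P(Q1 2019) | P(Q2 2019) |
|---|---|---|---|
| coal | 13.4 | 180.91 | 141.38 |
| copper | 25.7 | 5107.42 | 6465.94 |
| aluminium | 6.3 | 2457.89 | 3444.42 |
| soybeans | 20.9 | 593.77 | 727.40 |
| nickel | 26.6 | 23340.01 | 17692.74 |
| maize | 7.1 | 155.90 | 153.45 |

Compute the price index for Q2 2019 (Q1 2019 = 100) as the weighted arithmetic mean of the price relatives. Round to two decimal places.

104.59

coal: 13.4 × (141.38/180.91) = 13.4 × 0.781494 = 10.4720
copper: 25.7 × (6465.94/5107.42) = 25.7 × 1.265989 = 32.5359
aluminium: 6.3 × (3444.42/2457.89) = 6.3 × 1.401373 = 8.8286
soybeans: 20.9 × (727.40/593.77) = 20.9 × 1.225053 = 25.6036
nickel: 26.6 × (17692.74/23340.01) = 26.6 × 0.758043 = 20.1640
maize: 7.1 × (153.45/155.90) = 7.1 × 0.984285 = 6.9884
Index = Σ wᵢ·(p₁ᵢ/p₀ᵢ) = 10.4720 + 32.5359 + 8.8286 + 25.6036 + 20.1640 + 6.9884 = 104.5926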